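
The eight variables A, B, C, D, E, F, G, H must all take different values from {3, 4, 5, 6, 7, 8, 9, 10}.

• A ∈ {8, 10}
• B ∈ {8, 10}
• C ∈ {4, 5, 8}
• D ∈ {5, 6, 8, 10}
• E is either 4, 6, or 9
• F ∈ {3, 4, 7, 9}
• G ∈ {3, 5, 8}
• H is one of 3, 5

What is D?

The 8 variables together cover exactly {3, 4, 5, 6, 7, 8, 9, 10} — 8 values for 8 variables — and 7 appears only in F's list, so F = 7.
Among the 7 still-open variables, 9 fits only E (and all 7 values in {3, 4, 5, 6, 8, 9, 10} must be used), so E = 9.
Among the 6 still-open variables, 4 fits only C (and all 6 values in {3, 4, 5, 6, 8, 10} must be used), so C = 4.
The 5 still-open variables draw from only 5 values {3, 5, 6, 8, 10}, so each is used; only D can be 6, hence D = 6.

6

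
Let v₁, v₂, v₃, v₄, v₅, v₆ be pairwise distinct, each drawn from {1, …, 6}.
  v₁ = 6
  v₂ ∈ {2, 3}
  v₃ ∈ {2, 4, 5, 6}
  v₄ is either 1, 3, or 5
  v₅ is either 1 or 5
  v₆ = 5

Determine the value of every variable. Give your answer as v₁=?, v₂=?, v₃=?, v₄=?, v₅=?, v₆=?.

v₁ must be 6 (only option left). Eliminate 6 elsewhere: v₃.
v₆ must be 5 (only option left). Strike 5 from v₃, v₄, v₅.
v₅'s domain is down to {1}, so v₅ = 1. Eliminate 1 elsewhere: v₄.
v₄ has just one choice, so v₄ = 3. Strike 3 from v₂.
v₂ must be 2 (only option left). Strike 2 from v₃.
That leaves v₃ = 4.

v₁=6, v₂=2, v₃=4, v₄=3, v₅=1, v₆=5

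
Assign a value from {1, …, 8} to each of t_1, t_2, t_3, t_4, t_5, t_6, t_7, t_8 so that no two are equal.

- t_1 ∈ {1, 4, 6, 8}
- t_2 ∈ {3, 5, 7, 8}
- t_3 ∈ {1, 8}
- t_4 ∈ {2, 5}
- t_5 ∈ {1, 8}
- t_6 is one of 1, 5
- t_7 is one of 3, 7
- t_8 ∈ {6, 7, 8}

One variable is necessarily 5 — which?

The 8 variables draw from only 8 values {1, 2, 3, 4, 5, 6, 7, 8}, so each is used; only t_4 can be 2, hence t_4 = 2.
Among the 7 still-open variables, 4 fits only t_1 (and all 7 values in {1, 3, 4, 5, 6, 7, 8} must be used), so t_1 = 4.
The 6 still-open variables draw from only 6 values {1, 3, 5, 6, 7, 8}, so each is used; only t_8 can be 6, hence t_8 = 6.
t_3 and t_5 share exactly the 2 values {1, 8}; by pigeonhole those values go to them, so strike 1, 8 from t_2, t_6.

t_6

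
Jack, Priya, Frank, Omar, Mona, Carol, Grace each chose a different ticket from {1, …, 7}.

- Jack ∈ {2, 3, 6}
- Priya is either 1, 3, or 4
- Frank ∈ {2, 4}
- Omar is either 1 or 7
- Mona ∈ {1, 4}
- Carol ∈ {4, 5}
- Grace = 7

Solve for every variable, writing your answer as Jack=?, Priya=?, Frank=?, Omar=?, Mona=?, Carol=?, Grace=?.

Grace must be 7 (only option left). Eliminate 7 elsewhere: Omar.
Omar has just one choice, so Omar = 1. Eliminate 1 elsewhere: Priya, Mona.
Mona must be 4 (only option left). Strike 4 from Priya, Frank, Carol.
Carol must be 5 (only option left).
Priya must be 3 (only option left). Remove 3 from Jack.
That leaves Frank = 2. So Jack can't be 2.
Jack has just one choice, so Jack = 6.

Jack=6, Priya=3, Frank=2, Omar=1, Mona=4, Carol=5, Grace=7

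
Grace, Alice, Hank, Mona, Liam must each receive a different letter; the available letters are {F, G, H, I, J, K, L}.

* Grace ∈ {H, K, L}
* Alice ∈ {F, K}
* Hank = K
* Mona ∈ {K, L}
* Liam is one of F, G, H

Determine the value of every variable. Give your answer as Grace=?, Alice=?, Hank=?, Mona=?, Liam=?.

Grace=H, Alice=F, Hank=K, Mona=L, Liam=G

Hank has just one choice, so Hank = K. So Grace, Alice, Mona can't be K.
That leaves Mona = L. Eliminate L elsewhere: Grace.
That leaves Grace = H. So Liam can't be H.
Alice's domain is down to {F}, so Alice = F. Strike F from Liam.
Liam's domain is down to {G}, so Liam = G.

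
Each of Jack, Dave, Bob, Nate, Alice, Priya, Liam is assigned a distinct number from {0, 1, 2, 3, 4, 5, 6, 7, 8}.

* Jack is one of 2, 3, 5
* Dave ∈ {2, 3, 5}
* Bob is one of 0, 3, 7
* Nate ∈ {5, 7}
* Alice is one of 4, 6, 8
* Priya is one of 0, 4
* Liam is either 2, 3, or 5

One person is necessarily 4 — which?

Priya

Jack, Dave, Liam between them cover only {2, 3, 5} — a naked triple. Remove those values from Bob, Nate.
Nate's domain is down to {7}, so Nate = 7. Eliminate 7 elsewhere: Bob.
Bob's domain is down to {0}, so Bob = 0. Strike 0 from Priya.
So 4 goes to Priya.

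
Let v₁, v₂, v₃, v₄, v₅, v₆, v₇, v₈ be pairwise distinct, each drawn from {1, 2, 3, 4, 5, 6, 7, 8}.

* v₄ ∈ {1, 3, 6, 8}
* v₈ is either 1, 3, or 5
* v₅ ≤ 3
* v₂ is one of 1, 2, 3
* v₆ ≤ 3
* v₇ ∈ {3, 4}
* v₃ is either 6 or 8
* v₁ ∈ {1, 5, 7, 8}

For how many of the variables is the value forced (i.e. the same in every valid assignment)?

3

The 8 variables together cover exactly {1, 2, 3, 4, 5, 6, 7, 8} — 8 values for 8 variables — and 4 appears only in v₇'s list, so v₇ = 4.
Among the 7 still-open variables, 7 fits only v₁ (and all 7 values in {1, 2, 3, 5, 6, 7, 8} must be used), so v₁ = 7.
The 6 still-open variables draw from only 6 values {1, 2, 3, 5, 6, 8}, so each is used; only v₈ can be 5, hence v₈ = 5.
v₂, v₅, v₆ share exactly the 3 values {1, 2, 3}; by pigeonhole those values go to them, so strike 1, 2, 3 from v₄.
Determined: v₁=7, v₇=4, v₈=5. The other variables each still have more than one consistent value. That makes 3.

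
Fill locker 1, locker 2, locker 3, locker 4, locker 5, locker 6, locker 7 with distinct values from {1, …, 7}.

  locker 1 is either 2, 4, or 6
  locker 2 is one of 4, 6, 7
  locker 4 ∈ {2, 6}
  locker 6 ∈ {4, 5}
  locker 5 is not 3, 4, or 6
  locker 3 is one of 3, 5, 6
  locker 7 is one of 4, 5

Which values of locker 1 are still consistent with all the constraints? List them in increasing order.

2, 6

The 7 variables together cover exactly {1, 2, 3, 4, 5, 6, 7} — 7 values for 7 variables — and 1 appears only in locker 5's list, so locker 5 = 1.
Among the 6 still-open variables, 3 fits only locker 3 (and all 6 values in {2, 3, 4, 5, 6, 7} must be used), so locker 3 = 3.
Among the 5 still-open variables, 7 fits only locker 2 (and all 5 values in {2, 4, 5, 6, 7} must be used), so locker 2 = 7.
The 2 variables locker 6 and locker 7 are confined to {4, 5}, which locks those values in; drop them from locker 1.
No further eliminations apply; locker 1 can still be any of 2, 6.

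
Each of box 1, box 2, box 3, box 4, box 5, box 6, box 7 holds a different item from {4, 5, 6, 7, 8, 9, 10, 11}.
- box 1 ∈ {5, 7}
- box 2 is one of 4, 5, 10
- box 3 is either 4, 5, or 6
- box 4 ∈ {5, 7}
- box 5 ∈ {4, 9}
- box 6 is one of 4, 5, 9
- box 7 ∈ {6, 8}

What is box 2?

The 7 variables together cover exactly {4, 5, 6, 7, 8, 9, 10} — 7 values for 7 variables — and 8 appears only in box 7's list, so box 7 = 8.
Among the 6 still-open variables, 6 fits only box 3 (and all 6 values in {4, 5, 6, 7, 9, 10} must be used), so box 3 = 6.
The 5 still-open variables together cover exactly {4, 5, 7, 9, 10} — 5 values for 5 variables — and 10 appears only in box 2's list, so box 2 = 10.

10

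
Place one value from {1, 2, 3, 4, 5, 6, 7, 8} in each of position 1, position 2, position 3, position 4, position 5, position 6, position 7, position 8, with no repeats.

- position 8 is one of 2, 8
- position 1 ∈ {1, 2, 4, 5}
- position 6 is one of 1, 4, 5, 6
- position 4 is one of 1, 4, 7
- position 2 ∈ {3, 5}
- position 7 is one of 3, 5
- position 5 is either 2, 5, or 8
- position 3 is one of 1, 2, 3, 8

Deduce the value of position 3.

The 8 variables draw from only 8 values {1, 2, 3, 4, 5, 6, 7, 8}, so each is used; only position 6 can be 6, hence position 6 = 6.
The 7 still-open variables draw from only 7 values {1, 2, 3, 4, 5, 7, 8}, so each is used; only position 4 can be 7, hence position 4 = 7.
Among the 6 still-open variables, 4 fits only position 1 (and all 6 values in {1, 2, 3, 4, 5, 8} must be used), so position 1 = 4.
Among the 5 still-open variables, 1 fits only position 3 (and all 5 values in {1, 2, 3, 5, 8} must be used), so position 3 = 1.

1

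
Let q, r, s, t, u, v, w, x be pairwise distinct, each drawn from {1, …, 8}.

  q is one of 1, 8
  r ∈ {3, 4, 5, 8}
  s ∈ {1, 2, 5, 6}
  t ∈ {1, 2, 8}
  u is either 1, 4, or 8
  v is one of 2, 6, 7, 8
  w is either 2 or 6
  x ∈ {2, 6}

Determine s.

5

The 8 variables together cover exactly {1, 2, 3, 4, 5, 6, 7, 8} — 8 values for 8 variables — and 3 appears only in r's list, so r = 3.
The 7 still-open variables together cover exactly {1, 2, 4, 5, 6, 7, 8} — 7 values for 7 variables — and 4 appears only in u's list, so u = 4.
The 6 still-open variables draw from only 6 values {1, 2, 5, 6, 7, 8}, so each is used; only s can be 5, hence s = 5.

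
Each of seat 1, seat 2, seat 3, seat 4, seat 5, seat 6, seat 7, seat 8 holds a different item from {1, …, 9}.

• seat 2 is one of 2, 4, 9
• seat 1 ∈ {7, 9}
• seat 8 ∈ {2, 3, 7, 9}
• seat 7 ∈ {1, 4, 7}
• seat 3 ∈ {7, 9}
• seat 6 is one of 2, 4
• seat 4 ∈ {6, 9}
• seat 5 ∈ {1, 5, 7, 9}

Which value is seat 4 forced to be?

6

Among the 8 variables, 3 fits only seat 8 (and all 8 values in {1, 2, 3, 4, 5, 6, 7, 9} must be used), so seat 8 = 3.
The 7 still-open variables draw from only 7 values {1, 2, 4, 5, 6, 7, 9}, so each is used; only seat 5 can be 5, hence seat 5 = 5.
The 6 still-open variables together cover exactly {1, 2, 4, 6, 7, 9} — 6 values for 6 variables — and 1 appears only in seat 7's list, so seat 7 = 1.
The 5 still-open variables together cover exactly {2, 4, 6, 7, 9} — 5 values for 5 variables — and 6 appears only in seat 4's list, so seat 4 = 6.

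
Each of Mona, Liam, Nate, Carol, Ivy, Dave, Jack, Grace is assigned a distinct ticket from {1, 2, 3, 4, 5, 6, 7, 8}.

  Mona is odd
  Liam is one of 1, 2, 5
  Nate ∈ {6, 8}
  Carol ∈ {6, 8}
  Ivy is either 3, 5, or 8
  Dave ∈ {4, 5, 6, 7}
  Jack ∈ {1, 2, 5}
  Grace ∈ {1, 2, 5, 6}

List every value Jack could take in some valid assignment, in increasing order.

1, 2, 5

The 8 variables draw from only 8 values {1, 2, 3, 4, 5, 6, 7, 8}, so each is used; only Dave can be 4, hence Dave = 4.
Among the 7 still-open variables, 7 fits only Mona (and all 7 values in {1, 2, 3, 5, 6, 7, 8} must be used), so Mona = 7.
The 6 still-open variables together cover exactly {1, 2, 3, 5, 6, 8} — 6 values for 6 variables — and 3 appears only in Ivy's list, so Ivy = 3.
The 2 variables Nate and Carol are confined to {6, 8}, which locks those values in; drop them from Grace.
No further eliminations apply; Jack can still be any of 1, 2, 5.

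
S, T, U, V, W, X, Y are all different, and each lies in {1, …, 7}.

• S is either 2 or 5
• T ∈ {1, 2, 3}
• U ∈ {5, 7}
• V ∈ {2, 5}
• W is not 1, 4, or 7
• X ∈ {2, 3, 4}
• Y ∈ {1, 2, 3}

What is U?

Among the 7 variables, 4 fits only X (and all 7 values in {1, 2, 3, 4, 5, 6, 7} must be used), so X = 4.
Among the 6 still-open variables, 6 fits only W (and all 6 values in {1, 2, 3, 5, 6, 7} must be used), so W = 6.
The 5 still-open variables together cover exactly {1, 2, 3, 5, 7} — 5 values for 5 variables — and 7 appears only in U's list, so U = 7.

7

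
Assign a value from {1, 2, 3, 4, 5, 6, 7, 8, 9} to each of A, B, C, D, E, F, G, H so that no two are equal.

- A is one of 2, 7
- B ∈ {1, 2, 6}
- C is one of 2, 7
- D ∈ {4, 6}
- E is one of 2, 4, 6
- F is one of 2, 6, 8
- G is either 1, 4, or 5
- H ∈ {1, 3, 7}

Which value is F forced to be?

8

The 8 variables together cover exactly {1, 2, 3, 4, 5, 6, 7, 8} — 8 values for 8 variables — and 3 appears only in H's list, so H = 3.
Among the 7 still-open variables, 5 fits only G (and all 7 values in {1, 2, 4, 5, 6, 7, 8} must be used), so G = 5.
Among the 6 still-open variables, 1 fits only B (and all 6 values in {1, 2, 4, 6, 7, 8} must be used), so B = 1.
The 5 still-open variables draw from only 5 values {2, 4, 6, 7, 8}, so each is used; only F can be 8, hence F = 8.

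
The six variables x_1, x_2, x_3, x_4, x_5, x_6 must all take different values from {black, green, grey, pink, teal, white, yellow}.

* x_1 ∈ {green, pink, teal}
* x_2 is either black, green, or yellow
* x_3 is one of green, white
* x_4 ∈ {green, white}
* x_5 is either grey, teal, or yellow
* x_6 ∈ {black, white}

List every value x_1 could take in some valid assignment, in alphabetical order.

pink, teal

x_3 and x_4 between them cover only {green, white} — a naked pair. Remove those values from x_1, x_2, x_6.
x_6 has just one choice, so x_6 = black. Strike black from x_2.
x_2's domain is down to {yellow}, so x_2 = yellow. Strike yellow from x_5.
No further eliminations apply; x_1 can still be any of pink, teal.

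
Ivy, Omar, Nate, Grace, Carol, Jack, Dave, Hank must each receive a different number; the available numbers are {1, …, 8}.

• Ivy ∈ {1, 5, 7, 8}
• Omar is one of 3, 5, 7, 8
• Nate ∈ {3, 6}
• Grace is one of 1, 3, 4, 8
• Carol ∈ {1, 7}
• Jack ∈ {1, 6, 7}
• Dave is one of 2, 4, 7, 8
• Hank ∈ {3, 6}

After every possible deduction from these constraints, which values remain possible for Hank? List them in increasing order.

3, 6

Among the 8 variables, 2 fits only Dave (and all 8 values in {1, 2, 3, 4, 5, 6, 7, 8} must be used), so Dave = 2.
The 7 still-open variables draw from only 7 values {1, 3, 4, 5, 6, 7, 8}, so each is used; only Grace can be 4, hence Grace = 4.
The 2 variables Nate and Hank are confined to {3, 6}, which locks those values in; drop them from Omar, Jack.
The 2 variables Carol and Jack are confined to {1, 7}, which locks those values in; drop them from Ivy, Omar.
No further eliminations apply; Hank can still be any of 3, 6.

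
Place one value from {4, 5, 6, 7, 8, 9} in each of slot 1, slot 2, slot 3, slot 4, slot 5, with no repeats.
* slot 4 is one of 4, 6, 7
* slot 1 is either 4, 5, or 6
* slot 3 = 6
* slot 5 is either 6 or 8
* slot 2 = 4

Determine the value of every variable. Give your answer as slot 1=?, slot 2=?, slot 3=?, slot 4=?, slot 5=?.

slot 2's domain is down to {4}, so slot 2 = 4. So slot 1, slot 4 can't be 4.
That leaves slot 3 = 6. Remove 6 from slot 1, slot 4, slot 5.
slot 4 has just one choice, so slot 4 = 7.
slot 5 must be 8 (only option left).
slot 1 must be 5 (only option left).

slot 1=5, slot 2=4, slot 3=6, slot 4=7, slot 5=8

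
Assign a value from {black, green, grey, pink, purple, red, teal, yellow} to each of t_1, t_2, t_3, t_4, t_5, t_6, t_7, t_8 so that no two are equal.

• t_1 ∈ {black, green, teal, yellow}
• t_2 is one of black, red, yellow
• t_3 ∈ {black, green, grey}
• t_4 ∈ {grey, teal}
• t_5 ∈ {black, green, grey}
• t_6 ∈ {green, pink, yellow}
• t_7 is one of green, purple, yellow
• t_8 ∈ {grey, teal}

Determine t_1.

yellow

The 8 variables together cover exactly {black, green, grey, pink, purple, red, teal, yellow} — 8 values for 8 variables — and pink appears only in t_6's list, so t_6 = pink.
The 7 still-open variables together cover exactly {black, green, grey, purple, red, teal, yellow} — 7 values for 7 variables — and purple appears only in t_7's list, so t_7 = purple.
The 6 still-open variables together cover exactly {black, green, grey, red, teal, yellow} — 6 values for 6 variables — and red appears only in t_2's list, so t_2 = red.
The 5 still-open variables together cover exactly {black, green, grey, teal, yellow} — 5 values for 5 variables — and yellow appears only in t_1's list, so t_1 = yellow.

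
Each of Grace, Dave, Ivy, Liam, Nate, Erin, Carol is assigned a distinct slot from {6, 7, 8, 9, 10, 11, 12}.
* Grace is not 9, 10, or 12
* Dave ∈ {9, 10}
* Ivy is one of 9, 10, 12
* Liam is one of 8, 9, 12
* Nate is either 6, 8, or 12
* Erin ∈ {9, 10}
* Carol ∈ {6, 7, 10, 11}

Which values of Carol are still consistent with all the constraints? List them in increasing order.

Dave and Erin between them cover only {9, 10} — a naked pair. Remove those values from Ivy, Liam, Carol.
That leaves Ivy = 12. So Liam, Nate can't be 12.
Liam has just one choice, so Liam = 8. Eliminate 8 elsewhere: Grace, Nate.
That leaves Nate = 6. Eliminate 6 elsewhere: Grace, Carol.
No further eliminations apply; Carol can still be any of 7, 11.

7, 11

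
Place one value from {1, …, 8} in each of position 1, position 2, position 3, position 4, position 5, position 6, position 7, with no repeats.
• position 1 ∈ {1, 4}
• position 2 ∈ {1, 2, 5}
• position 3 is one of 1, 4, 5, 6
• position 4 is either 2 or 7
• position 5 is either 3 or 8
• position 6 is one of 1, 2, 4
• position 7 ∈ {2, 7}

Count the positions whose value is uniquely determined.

2

position 4 and position 7 between them cover only {2, 7} — a naked pair. Remove those values from position 2, position 6.
position 1 and position 6 share exactly the 2 values {1, 4}; by pigeonhole those values go to them, so strike 1, 4 from position 2, position 3.
position 2 has just one choice, so position 2 = 5. So position 3 can't be 5.
position 3 must be 6 (only option left).
Determined: position 2=5, position 3=6. The other positions each still have more than one consistent value. That makes 2.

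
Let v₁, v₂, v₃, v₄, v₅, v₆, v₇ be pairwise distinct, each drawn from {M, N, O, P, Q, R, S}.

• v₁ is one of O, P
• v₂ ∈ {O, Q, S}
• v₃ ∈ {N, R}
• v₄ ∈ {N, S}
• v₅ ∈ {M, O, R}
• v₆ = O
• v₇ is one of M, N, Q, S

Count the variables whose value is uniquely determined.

2

v₆ must be O (only option left). So v₁, v₂, v₅ can't be O.
That leaves v₁ = P.
Determined: v₁=P, v₆=O. The other variables each still have more than one consistent value. That makes 2.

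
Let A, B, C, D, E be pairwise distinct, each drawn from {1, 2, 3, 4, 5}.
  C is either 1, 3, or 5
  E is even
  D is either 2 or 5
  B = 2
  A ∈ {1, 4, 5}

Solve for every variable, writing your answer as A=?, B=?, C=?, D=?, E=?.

B's domain is down to {2}, so B = 2. Eliminate 2 elsewhere: D, E.
D has just one choice, so D = 5. Remove 5 from A, C.
That leaves E = 4. Eliminate 4 elsewhere: A.
That leaves A = 1. Strike 1 from C.
That leaves C = 3.

A=1, B=2, C=3, D=5, E=4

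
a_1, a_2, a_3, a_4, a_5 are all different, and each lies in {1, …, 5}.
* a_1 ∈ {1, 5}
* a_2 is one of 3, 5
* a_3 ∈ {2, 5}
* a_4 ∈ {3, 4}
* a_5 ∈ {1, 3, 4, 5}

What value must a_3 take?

2

The 5 variables together cover exactly {1, 2, 3, 4, 5} — 5 values for 5 variables — and 2 appears only in a_3's list, so a_3 = 2.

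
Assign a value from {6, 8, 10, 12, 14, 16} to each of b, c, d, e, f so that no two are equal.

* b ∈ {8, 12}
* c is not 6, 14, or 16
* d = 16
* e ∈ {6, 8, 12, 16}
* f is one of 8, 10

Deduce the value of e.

d's domain is down to {16}, so d = 16. Remove 16 from e.
The 4 still-open variables together cover exactly {6, 8, 10, 12} — 4 values for 4 variables — and 6 appears only in e's list, so e = 6.

6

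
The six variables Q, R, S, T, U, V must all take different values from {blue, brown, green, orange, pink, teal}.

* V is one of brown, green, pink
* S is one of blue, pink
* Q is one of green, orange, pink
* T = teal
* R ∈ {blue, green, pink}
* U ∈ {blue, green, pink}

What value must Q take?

orange

T has just one choice, so T = teal.
The 5 still-open variables draw from only 5 values {blue, brown, green, orange, pink}, so each is used; only V can be brown, hence V = brown.
Among the 4 still-open variables, orange fits only Q (and all 4 values in {blue, green, orange, pink} must be used), so Q = orange.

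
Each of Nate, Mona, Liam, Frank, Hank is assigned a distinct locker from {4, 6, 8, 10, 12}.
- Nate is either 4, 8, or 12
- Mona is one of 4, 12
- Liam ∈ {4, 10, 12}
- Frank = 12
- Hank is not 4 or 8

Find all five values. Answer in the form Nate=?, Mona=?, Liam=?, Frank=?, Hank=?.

Nate=8, Mona=4, Liam=10, Frank=12, Hank=6

Frank's domain is down to {12}, so Frank = 12. So Nate, Mona, Liam, Hank can't be 12.
Mona's domain is down to {4}, so Mona = 4. Eliminate 4 elsewhere: Nate, Liam.
Liam's domain is down to {10}, so Liam = 10. Eliminate 10 elsewhere: Hank.
Hank's domain is down to {6}, so Hank = 6.
Nate's domain is down to {8}, so Nate = 8.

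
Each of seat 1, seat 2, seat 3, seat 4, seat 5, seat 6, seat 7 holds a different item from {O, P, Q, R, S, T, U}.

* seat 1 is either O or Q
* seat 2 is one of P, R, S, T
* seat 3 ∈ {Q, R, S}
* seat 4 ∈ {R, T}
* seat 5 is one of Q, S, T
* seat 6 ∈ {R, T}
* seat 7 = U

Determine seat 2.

seat 7's domain is down to {U}, so seat 7 = U.
Among the 6 still-open variables, O fits only seat 1 (and all 6 values in {O, P, Q, R, S, T} must be used), so seat 1 = O.
The 5 still-open variables draw from only 5 values {P, Q, R, S, T}, so each is used; only seat 2 can be P, hence seat 2 = P.

P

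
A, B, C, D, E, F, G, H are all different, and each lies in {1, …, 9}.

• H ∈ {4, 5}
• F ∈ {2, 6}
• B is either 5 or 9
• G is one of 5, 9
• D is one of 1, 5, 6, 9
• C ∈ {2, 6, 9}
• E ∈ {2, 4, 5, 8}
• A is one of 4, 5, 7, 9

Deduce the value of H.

4

The 8 variables draw from only 8 values {1, 2, 4, 5, 6, 7, 8, 9}, so each is used; only D can be 1, hence D = 1.
Among the 7 still-open variables, 7 fits only A (and all 7 values in {2, 4, 5, 6, 7, 8, 9} must be used), so A = 7.
The 6 still-open variables together cover exactly {2, 4, 5, 6, 8, 9} — 6 values for 6 variables — and 8 appears only in E's list, so E = 8.
The 5 still-open variables together cover exactly {2, 4, 5, 6, 9} — 5 values for 5 variables — and 4 appears only in H's list, so H = 4.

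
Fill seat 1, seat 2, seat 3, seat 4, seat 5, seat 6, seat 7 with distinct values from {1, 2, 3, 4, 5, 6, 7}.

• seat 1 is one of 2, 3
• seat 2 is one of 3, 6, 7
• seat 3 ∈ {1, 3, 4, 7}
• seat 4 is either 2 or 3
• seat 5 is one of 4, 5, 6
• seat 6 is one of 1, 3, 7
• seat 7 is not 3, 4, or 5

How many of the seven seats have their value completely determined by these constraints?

2

Among the 7 variables, 5 fits only seat 5 (and all 7 values in {1, 2, 3, 4, 5, 6, 7} must be used), so seat 5 = 5.
Among the 6 still-open variables, 4 fits only seat 3 (and all 6 values in {1, 2, 3, 4, 6, 7} must be used), so seat 3 = 4.
The 2 variables seat 1 and seat 4 are confined to {2, 3}, which locks those values in; drop them from seat 2, seat 6, seat 7.
Determined: seat 3=4, seat 5=5. The other seats each still have more than one consistent value. That makes 2.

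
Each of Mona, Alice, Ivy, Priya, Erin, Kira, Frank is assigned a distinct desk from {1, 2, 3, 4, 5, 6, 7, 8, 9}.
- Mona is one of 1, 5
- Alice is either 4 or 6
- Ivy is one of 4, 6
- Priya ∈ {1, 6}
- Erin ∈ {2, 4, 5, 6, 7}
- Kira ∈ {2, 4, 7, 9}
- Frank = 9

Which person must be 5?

Frank's domain is down to {9}, so Frank = 9. So Kira can't be 9.
Alice and Ivy between them cover only {4, 6} — a naked pair. Remove those values from Priya, Erin, Kira.
Priya must be 1 (only option left). Strike 1 from Mona.
So 5 goes to Mona.

Mona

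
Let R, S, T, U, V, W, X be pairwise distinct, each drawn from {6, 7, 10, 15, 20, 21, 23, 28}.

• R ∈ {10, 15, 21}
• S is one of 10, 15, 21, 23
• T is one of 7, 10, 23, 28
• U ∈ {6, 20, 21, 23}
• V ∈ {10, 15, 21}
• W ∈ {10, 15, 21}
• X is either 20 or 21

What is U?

R, V, W share exactly the 3 values {10, 15, 21}; by pigeonhole those values go to them, so strike 10, 15, 21 from S, T, U, X.
S must be 23 (only option left). Eliminate 23 elsewhere: T, U.
X must be 20 (only option left). Eliminate 20 elsewhere: U.
So U = 6.

6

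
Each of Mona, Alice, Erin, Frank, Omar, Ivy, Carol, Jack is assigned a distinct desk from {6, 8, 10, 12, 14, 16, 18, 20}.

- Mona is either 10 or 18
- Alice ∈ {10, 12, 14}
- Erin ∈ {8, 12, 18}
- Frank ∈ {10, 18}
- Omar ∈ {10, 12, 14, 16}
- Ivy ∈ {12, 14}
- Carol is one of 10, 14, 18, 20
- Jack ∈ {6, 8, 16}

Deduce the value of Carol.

20

Among the 8 variables, 6 fits only Jack (and all 8 values in {6, 8, 10, 12, 14, 16, 18, 20} must be used), so Jack = 6.
Among the 7 still-open variables, 8 fits only Erin (and all 7 values in {8, 10, 12, 14, 16, 18, 20} must be used), so Erin = 8.
The 6 still-open variables together cover exactly {10, 12, 14, 16, 18, 20} — 6 values for 6 variables — and 16 appears only in Omar's list, so Omar = 16.
Among the 5 still-open variables, 20 fits only Carol (and all 5 values in {10, 12, 14, 18, 20} must be used), so Carol = 20.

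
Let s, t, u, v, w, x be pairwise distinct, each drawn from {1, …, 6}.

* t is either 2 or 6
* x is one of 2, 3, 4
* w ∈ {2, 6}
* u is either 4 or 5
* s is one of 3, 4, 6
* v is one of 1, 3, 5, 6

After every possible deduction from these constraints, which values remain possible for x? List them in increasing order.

3, 4

Among the 6 variables, 1 fits only v (and all 6 values in {1, 2, 3, 4, 5, 6} must be used), so v = 1.
The 5 still-open variables draw from only 5 values {2, 3, 4, 5, 6}, so each is used; only u can be 5, hence u = 5.
t and w between them cover only {2, 6} — a naked pair. Remove those values from s, x.
No further eliminations apply; x can still be any of 3, 4.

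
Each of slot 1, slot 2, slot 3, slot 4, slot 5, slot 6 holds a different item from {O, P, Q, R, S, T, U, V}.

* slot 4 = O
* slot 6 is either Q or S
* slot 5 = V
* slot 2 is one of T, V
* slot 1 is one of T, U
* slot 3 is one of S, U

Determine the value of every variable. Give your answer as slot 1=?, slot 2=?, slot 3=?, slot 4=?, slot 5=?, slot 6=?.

slot 4 has just one choice, so slot 4 = O.
slot 5 must be V (only option left). Eliminate V elsewhere: slot 2.
slot 2 must be T (only option left). So slot 1 can't be T.
slot 1 has just one choice, so slot 1 = U. Strike U from slot 3.
That leaves slot 3 = S. Strike S from slot 6.
slot 6's domain is down to {Q}, so slot 6 = Q.

slot 1=U, slot 2=T, slot 3=S, slot 4=O, slot 5=V, slot 6=Q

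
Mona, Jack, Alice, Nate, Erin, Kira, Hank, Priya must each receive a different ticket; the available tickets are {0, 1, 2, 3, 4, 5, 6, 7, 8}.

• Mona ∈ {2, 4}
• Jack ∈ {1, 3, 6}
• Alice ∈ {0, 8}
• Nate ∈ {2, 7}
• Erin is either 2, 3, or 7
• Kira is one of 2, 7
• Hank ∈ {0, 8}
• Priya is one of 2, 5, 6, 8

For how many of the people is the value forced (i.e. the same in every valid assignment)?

Alice and Hank between them cover only {0, 8} — a naked pair. Remove those values from Priya.
The 2 variables Nate and Kira are confined to {2, 7}, which locks those values in; drop them from Mona, Erin, Priya.
Mona has just one choice, so Mona = 4.
Erin must be 3 (only option left). Eliminate 3 elsewhere: Jack.
Determined: Mona=4, Erin=3. The other people each still have more than one consistent value. That makes 2.

2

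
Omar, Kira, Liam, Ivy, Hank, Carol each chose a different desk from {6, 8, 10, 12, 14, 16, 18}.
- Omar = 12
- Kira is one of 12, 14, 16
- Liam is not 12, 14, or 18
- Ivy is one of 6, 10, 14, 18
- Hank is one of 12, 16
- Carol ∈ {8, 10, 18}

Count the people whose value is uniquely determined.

Omar has just one choice, so Omar = 12. Strike 12 from Kira, Hank.
That leaves Hank = 16. So Kira, Liam can't be 16.
Kira has just one choice, so Kira = 14. Remove 14 from Ivy.
Determined: Omar=12, Kira=14, Hank=16. The other people each still have more than one consistent value. That makes 3.

3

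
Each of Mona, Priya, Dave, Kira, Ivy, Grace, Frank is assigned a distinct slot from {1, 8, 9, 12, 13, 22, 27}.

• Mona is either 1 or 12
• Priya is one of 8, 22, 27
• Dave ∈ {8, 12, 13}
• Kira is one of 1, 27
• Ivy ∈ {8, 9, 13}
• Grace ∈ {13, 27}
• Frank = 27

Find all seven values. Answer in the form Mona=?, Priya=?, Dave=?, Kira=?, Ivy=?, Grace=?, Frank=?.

Mona=12, Priya=22, Dave=8, Kira=1, Ivy=9, Grace=13, Frank=27

Frank has just one choice, so Frank = 27. Strike 27 from Priya, Kira, Grace.
That leaves Kira = 1. Eliminate 1 elsewhere: Mona.
Grace must be 13 (only option left). Strike 13 from Dave, Ivy.
Mona's domain is down to {12}, so Mona = 12. Eliminate 12 elsewhere: Dave.
Dave has just one choice, so Dave = 8. Remove 8 from Priya, Ivy.
Ivy must be 9 (only option left).
That leaves Priya = 22.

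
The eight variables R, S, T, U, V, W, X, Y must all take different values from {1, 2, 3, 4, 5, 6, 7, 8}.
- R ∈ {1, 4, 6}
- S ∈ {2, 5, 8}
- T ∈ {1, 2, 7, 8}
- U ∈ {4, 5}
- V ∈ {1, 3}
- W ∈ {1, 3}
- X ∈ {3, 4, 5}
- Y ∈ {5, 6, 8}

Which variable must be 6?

R

Among the 8 variables, 7 fits only T (and all 8 values in {1, 2, 3, 4, 5, 6, 7, 8} must be used), so T = 7.
The 7 still-open variables together cover exactly {1, 2, 3, 4, 5, 6, 8} — 7 values for 7 variables — and 2 appears only in S's list, so S = 2.
The 6 still-open variables draw from only 6 values {1, 3, 4, 5, 6, 8}, so each is used; only Y can be 8, hence Y = 8.
Among the 5 still-open variables, 6 fits only R (and all 5 values in {1, 3, 4, 5, 6} must be used), so R = 6.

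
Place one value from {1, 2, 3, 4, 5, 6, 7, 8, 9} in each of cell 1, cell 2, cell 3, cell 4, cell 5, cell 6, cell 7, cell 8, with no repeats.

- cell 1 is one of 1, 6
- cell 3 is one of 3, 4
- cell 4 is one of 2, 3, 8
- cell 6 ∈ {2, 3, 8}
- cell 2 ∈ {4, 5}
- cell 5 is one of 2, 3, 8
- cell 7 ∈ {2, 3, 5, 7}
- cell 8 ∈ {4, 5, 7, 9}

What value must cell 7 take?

cell 4, cell 5, cell 6 share exactly the 3 values {2, 3, 8}; by pigeonhole those values go to them, so strike 2, 3, 8 from cell 3, cell 7.
cell 3's domain is down to {4}, so cell 3 = 4. Remove 4 from cell 2, cell 8.
That leaves cell 2 = 5. Remove 5 from cell 7, cell 8.
So cell 7 = 7.

7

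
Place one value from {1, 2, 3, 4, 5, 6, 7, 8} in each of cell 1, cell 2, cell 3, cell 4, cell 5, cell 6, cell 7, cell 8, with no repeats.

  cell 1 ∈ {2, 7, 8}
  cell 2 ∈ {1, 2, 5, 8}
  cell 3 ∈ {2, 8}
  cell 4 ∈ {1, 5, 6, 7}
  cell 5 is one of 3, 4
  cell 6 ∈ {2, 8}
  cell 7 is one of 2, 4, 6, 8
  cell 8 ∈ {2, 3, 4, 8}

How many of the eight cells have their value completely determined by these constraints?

2

The 2 variables cell 3 and cell 6 are confined to {2, 8}, which locks those values in; drop them from cell 1, cell 2, cell 7, cell 8.
That leaves cell 1 = 7. So cell 4 can't be 7.
cell 5 and cell 8 share exactly the 2 values {3, 4}; by pigeonhole those values go to them, so strike 3, 4 from cell 7.
cell 7's domain is down to {6}, so cell 7 = 6. So cell 4 can't be 6.
Determined: cell 1=7, cell 7=6. The other cells each still have more than one consistent value. That makes 2.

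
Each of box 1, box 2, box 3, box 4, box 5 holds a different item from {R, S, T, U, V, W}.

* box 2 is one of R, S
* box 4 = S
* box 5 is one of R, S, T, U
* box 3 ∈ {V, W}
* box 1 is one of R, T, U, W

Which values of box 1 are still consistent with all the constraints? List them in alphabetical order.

T, U, W

box 4's domain is down to {S}, so box 4 = S. Remove S from box 2, box 5.
That leaves box 2 = R. So box 1, box 5 can't be R.
No further eliminations apply; box 1 can still be any of T, U, W.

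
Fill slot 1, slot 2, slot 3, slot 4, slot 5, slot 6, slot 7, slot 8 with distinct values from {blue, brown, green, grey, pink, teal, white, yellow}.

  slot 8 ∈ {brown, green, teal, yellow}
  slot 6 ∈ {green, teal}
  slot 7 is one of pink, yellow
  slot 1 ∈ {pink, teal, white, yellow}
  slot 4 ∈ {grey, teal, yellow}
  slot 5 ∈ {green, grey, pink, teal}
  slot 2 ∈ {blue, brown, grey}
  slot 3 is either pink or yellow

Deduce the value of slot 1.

white

The 8 variables together cover exactly {blue, brown, green, grey, pink, teal, white, yellow} — 8 values for 8 variables — and blue appears only in slot 2's list, so slot 2 = blue.
The 7 still-open variables together cover exactly {brown, green, grey, pink, teal, white, yellow} — 7 values for 7 variables — and brown appears only in slot 8's list, so slot 8 = brown.
The 6 still-open variables together cover exactly {green, grey, pink, teal, white, yellow} — 6 values for 6 variables — and white appears only in slot 1's list, so slot 1 = white.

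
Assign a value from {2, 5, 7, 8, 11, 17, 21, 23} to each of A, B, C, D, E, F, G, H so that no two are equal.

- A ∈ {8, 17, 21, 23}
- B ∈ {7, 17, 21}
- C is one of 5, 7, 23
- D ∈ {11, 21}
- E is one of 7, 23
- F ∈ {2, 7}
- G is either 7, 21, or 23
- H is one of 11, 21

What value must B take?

Among the 8 variables, 2 fits only F (and all 8 values in {2, 5, 7, 8, 11, 17, 21, 23} must be used), so F = 2.
The 7 still-open variables together cover exactly {5, 7, 8, 11, 17, 21, 23} — 7 values for 7 variables — and 5 appears only in C's list, so C = 5.
The 6 still-open variables together cover exactly {7, 8, 11, 17, 21, 23} — 6 values for 6 variables — and 8 appears only in A's list, so A = 8.
The 5 still-open variables draw from only 5 values {7, 11, 17, 21, 23}, so each is used; only B can be 17, hence B = 17.

17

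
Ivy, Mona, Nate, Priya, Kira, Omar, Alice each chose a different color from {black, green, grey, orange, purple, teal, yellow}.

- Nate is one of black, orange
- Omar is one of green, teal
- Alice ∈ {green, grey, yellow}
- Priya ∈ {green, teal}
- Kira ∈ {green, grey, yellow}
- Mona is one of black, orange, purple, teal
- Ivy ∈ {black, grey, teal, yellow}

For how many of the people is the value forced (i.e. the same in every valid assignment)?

The 7 variables together cover exactly {black, green, grey, orange, purple, teal, yellow} — 7 values for 7 variables — and purple appears only in Mona's list, so Mona = purple.
The 6 still-open variables draw from only 6 values {black, green, grey, orange, teal, yellow}, so each is used; only Nate can be orange, hence Nate = orange.
The 5 still-open variables together cover exactly {black, green, grey, teal, yellow} — 5 values for 5 variables — and black appears only in Ivy's list, so Ivy = black.
Priya and Omar between them cover only {green, teal} — a naked pair. Remove those values from Kira, Alice.
Determined: Ivy=black, Mona=purple, Nate=orange. The other people each still have more than one consistent value. That makes 3.

3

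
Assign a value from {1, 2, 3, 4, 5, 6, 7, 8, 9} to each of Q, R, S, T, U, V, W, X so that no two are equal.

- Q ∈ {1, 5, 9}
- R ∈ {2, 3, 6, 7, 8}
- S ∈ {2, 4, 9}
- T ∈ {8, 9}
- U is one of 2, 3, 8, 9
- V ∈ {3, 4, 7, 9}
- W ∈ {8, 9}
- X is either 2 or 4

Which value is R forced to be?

6

The 2 variables T and W are confined to {8, 9}, which locks those values in; drop them from Q, R, S, U, V.
The 2 variables S and X are confined to {2, 4}, which locks those values in; drop them from R, U, V.
U's domain is down to {3}, so U = 3. Eliminate 3 elsewhere: R, V.
V must be 7 (only option left). Strike 7 from R.
So R = 6.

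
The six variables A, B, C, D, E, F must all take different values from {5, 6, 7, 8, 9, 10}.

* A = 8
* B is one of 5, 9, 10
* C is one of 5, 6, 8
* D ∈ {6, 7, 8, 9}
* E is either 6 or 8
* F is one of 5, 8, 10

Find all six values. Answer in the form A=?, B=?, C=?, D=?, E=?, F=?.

A=8, B=9, C=5, D=7, E=6, F=10

A has just one choice, so A = 8. Strike 8 from C, D, E, F.
That leaves E = 6. Eliminate 6 elsewhere: C, D.
C's domain is down to {5}, so C = 5. Strike 5 from B, F.
That leaves F = 10. Strike 10 from B.
B's domain is down to {9}, so B = 9. Strike 9 from D.
That leaves D = 7.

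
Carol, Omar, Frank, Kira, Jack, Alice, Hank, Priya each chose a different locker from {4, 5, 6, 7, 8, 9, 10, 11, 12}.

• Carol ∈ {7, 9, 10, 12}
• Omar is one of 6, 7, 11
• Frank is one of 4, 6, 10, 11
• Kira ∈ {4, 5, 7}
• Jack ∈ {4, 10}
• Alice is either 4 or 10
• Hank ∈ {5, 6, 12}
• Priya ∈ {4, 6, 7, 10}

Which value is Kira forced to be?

5

The 8 variables draw from only 8 values {4, 5, 6, 7, 9, 10, 11, 12}, so each is used; only Carol can be 9, hence Carol = 9.
The 7 still-open variables together cover exactly {4, 5, 6, 7, 10, 11, 12} — 7 values for 7 variables — and 12 appears only in Hank's list, so Hank = 12.
The 6 still-open variables together cover exactly {4, 5, 6, 7, 10, 11} — 6 values for 6 variables — and 5 appears only in Kira's list, so Kira = 5.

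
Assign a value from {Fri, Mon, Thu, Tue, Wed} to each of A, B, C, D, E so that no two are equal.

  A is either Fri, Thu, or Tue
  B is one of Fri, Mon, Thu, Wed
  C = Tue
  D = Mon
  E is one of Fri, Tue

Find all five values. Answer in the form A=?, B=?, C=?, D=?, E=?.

C's domain is down to {Tue}, so C = Tue. Strike Tue from A, E.
That leaves D = Mon. Remove Mon from B.
E has just one choice, so E = Fri. Remove Fri from A, B.
That leaves A = Thu. So B can't be Thu.
B's domain is down to {Wed}, so B = Wed.

A=Thu, B=Wed, C=Tue, D=Mon, E=Fri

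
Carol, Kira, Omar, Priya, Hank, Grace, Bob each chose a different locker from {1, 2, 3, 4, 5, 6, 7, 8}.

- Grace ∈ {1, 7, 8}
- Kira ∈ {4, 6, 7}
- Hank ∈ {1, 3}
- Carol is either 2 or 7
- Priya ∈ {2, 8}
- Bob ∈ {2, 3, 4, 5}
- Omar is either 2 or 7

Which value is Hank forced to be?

The 2 variables Carol and Omar are confined to {2, 7}, which locks those values in; drop them from Kira, Priya, Grace, Bob.
Priya must be 8 (only option left). So Grace can't be 8.
That leaves Grace = 1. Strike 1 from Hank.
So Hank = 3.

3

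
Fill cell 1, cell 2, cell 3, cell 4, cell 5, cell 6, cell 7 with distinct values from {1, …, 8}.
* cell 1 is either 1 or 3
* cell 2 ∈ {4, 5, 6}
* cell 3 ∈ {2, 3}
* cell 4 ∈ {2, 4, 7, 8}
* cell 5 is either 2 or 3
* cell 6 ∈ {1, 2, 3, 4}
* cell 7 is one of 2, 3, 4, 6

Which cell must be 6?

The 2 variables cell 3 and cell 5 are confined to {2, 3}, which locks those values in; drop them from cell 1, cell 4, cell 6, cell 7.
That leaves cell 1 = 1. So cell 6 can't be 1.
cell 6 has just one choice, so cell 6 = 4. So cell 2, cell 4, cell 7 can't be 4.

cell 7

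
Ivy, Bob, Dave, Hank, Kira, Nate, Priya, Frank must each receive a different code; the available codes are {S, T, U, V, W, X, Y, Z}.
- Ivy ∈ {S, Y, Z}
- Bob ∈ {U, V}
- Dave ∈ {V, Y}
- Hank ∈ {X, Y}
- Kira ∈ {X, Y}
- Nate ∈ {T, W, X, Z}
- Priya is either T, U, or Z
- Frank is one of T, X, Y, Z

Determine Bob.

The 8 variables together cover exactly {S, T, U, V, W, X, Y, Z} — 8 values for 8 variables — and S appears only in Ivy's list, so Ivy = S.
Among the 7 still-open variables, W fits only Nate (and all 7 values in {T, U, V, W, X, Y, Z} must be used), so Nate = W.
Hank and Kira share exactly the 2 values {X, Y}; by pigeonhole those values go to them, so strike X, Y from Dave, Frank.
Dave's domain is down to {V}, so Dave = V. So Bob can't be V.
So Bob = U.

U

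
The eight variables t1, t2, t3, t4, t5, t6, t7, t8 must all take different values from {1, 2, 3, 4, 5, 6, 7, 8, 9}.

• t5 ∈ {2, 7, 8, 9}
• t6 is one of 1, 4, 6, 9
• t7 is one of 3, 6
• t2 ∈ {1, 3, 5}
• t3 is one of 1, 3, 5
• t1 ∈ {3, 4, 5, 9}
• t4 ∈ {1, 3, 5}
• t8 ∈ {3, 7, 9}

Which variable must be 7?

t2, t3, t4 between them cover only {1, 3, 5} — a naked triple. Remove those values from t1, t6, t7, t8.
t7 must be 6 (only option left). Eliminate 6 elsewhere: t6.
t1 and t6 between them cover only {4, 9} — a naked pair. Remove those values from t5, t8.
So 7 goes to t8.

t8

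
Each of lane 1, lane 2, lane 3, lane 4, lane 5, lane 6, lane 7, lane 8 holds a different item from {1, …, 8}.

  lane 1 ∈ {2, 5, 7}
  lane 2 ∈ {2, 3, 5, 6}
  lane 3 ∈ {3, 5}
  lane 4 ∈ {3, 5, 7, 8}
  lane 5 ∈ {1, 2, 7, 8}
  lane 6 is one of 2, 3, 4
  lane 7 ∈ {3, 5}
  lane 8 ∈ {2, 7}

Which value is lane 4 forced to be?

The 8 variables together cover exactly {1, 2, 3, 4, 5, 6, 7, 8} — 8 values for 8 variables — and 1 appears only in lane 5's list, so lane 5 = 1.
The 7 still-open variables draw from only 7 values {2, 3, 4, 5, 6, 7, 8}, so each is used; only lane 6 can be 4, hence lane 6 = 4.
The 6 still-open variables draw from only 6 values {2, 3, 5, 6, 7, 8}, so each is used; only lane 2 can be 6, hence lane 2 = 6.
The 5 still-open variables draw from only 5 values {2, 3, 5, 7, 8}, so each is used; only lane 4 can be 8, hence lane 4 = 8.

8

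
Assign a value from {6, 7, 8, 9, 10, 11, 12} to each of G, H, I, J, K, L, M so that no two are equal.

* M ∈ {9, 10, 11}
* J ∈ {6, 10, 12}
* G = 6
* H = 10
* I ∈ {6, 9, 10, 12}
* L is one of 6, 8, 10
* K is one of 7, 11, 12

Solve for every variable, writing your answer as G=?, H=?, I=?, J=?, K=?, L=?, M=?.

G=6, H=10, I=9, J=12, K=7, L=8, M=11

G has just one choice, so G = 6. Eliminate 6 elsewhere: I, J, L.
H's domain is down to {10}, so H = 10. So I, J, L, M can't be 10.
J has just one choice, so J = 12. So I, K can't be 12.
L's domain is down to {8}, so L = 8.
I has just one choice, so I = 9. Eliminate 9 elsewhere: M.
M's domain is down to {11}, so M = 11. So K can't be 11.
K must be 7 (only option left).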